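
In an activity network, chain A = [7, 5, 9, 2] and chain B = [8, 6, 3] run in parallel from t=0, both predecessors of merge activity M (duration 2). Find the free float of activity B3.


ES(B3) = sum of predecessors on chain B = 14
EF(B3) = ES + duration = 14 + 3 = 17
Successor of B3 is M. ES(M) = max(sum(A), sum(B)) = max(23, 17) = 23
Free float = ES(successor) - EF(current) = 23 - 17 = 6

6


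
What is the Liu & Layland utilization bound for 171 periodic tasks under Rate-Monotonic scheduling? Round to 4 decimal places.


Compute 2^(1/171) = 1.0040617188
Subtract 1: 1.0040617188 - 1 = 0.0040617188
Multiply by n: 171 * 0.0040617188 = 0.6945539148
Round to 4 dp: 0.6946

0.6946


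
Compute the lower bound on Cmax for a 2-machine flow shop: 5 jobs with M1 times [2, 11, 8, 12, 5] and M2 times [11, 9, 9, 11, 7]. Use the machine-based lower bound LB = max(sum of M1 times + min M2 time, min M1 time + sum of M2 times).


LB1 = sum(M1 times) + min(M2 times) = 38 + 7 = 45
LB2 = min(M1 times) + sum(M2 times) = 2 + 47 = 49
Lower bound = max(LB1, LB2) = max(45, 49) = 49

49


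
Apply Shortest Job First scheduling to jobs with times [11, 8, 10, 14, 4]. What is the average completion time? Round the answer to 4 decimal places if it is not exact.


SJF order (ascending): [4, 8, 10, 11, 14]
Completion times:
  Job 1: burst=4, C=4
  Job 2: burst=8, C=12
  Job 3: burst=10, C=22
  Job 4: burst=11, C=33
  Job 5: burst=14, C=47
Average completion = 118/5 = 23.6

23.6


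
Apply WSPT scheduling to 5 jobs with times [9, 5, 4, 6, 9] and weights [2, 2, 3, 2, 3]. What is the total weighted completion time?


Compute p/w ratios and sort ascending (WSPT): [(4, 3), (5, 2), (6, 2), (9, 3), (9, 2)]
Compute weighted completion times:
  Job (p=4,w=3): C=4, w*C=3*4=12
  Job (p=5,w=2): C=9, w*C=2*9=18
  Job (p=6,w=2): C=15, w*C=2*15=30
  Job (p=9,w=3): C=24, w*C=3*24=72
  Job (p=9,w=2): C=33, w*C=2*33=66
Total weighted completion time = 198

198


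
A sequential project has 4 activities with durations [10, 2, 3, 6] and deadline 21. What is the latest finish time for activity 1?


LF(activity 1) = deadline - sum of successor durations
Successors: activities 2 through 4 with durations [2, 3, 6]
Sum of successor durations = 11
LF = 21 - 11 = 10

10


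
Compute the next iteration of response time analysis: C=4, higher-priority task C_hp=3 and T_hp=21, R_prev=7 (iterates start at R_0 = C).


R_next = C + ceil(R_prev / T_hp) * C_hp
ceil(7 / 21) = ceil(0.3333) = 1
Interference = 1 * 3 = 3
R_next = 4 + 3 = 7
R_next = R_prev, so the iteration has converged (response time = 7).

7


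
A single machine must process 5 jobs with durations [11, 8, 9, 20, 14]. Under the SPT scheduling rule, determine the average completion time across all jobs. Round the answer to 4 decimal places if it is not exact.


Sort jobs by processing time (SPT order): [8, 9, 11, 14, 20]
Compute completion times sequentially:
  Job 1: processing = 8, completes at 8
  Job 2: processing = 9, completes at 17
  Job 3: processing = 11, completes at 28
  Job 4: processing = 14, completes at 42
  Job 5: processing = 20, completes at 62
Sum of completion times = 157
Average completion time = 157/5 = 31.4

31.4


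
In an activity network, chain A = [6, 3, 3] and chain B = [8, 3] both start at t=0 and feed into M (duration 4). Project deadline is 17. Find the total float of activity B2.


Forward pass: ES(B2) = sum of predecessors on chain B = 8
EF = ES + duration = 8 + 3 = 11
Backward pass: LF(M) = deadline = 17; LS(M) = 17 - 4 = 13
LF(B2) = LS(M) - sum(successors on chain B) = 13 - 0 = 13
LS = LF - duration = 13 - 3 = 10
Total float = LS - ES = 10 - 8 = 2

2


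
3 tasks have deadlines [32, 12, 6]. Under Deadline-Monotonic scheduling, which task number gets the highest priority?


Sort tasks by relative deadline (ascending):
  Task 3: deadline = 6
  Task 2: deadline = 12
  Task 1: deadline = 32
Priority order (highest first): [3, 2, 1]
Highest priority task = 3

3


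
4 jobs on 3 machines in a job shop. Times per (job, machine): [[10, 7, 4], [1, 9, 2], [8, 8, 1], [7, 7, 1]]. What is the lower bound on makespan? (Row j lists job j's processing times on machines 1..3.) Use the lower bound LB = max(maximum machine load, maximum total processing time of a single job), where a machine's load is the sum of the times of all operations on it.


Machine loads:
  Machine 1: 10 + 1 + 8 + 7 = 26
  Machine 2: 7 + 9 + 8 + 7 = 31
  Machine 3: 4 + 2 + 1 + 1 = 8
Max machine load = 31
Job totals:
  Job 1: 21
  Job 2: 12
  Job 3: 17
  Job 4: 15
Max job total = 21
Lower bound = max(31, 21) = 31

31


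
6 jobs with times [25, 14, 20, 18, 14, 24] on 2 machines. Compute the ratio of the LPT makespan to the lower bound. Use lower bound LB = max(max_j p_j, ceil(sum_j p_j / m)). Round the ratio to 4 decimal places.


LPT order: [25, 24, 20, 18, 14, 14]
Machine loads after assignment: [57, 58]
LPT makespan = 58
Lower bound = max(max_job, ceil(total/2)) = max(25, 58) = 58
Ratio = 58 / 58 = 1.0

1.0


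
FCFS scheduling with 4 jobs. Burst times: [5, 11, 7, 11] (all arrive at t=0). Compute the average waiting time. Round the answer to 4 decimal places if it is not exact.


FCFS order (as given): [5, 11, 7, 11]
Waiting times:
  Job 1: wait = 0
  Job 2: wait = 5
  Job 3: wait = 16
  Job 4: wait = 23
Sum of waiting times = 44
Average waiting time = 44/4 = 11.0

11.0


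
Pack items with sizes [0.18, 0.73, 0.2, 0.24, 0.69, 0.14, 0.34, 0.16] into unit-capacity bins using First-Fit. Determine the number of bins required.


Place items sequentially using First-Fit:
  Item 0.18 -> new Bin 1
  Item 0.73 -> Bin 1 (now 0.91)
  Item 0.2 -> new Bin 2
  Item 0.24 -> Bin 2 (now 0.44)
  Item 0.69 -> new Bin 3
  Item 0.14 -> Bin 2 (now 0.58)
  Item 0.34 -> Bin 2 (now 0.92)
  Item 0.16 -> Bin 3 (now 0.85)
Total bins used = 3

3


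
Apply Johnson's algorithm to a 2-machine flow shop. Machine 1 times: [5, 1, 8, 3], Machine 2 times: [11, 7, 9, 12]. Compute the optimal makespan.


Apply Johnson's rule:
  Group 1 (a <= b): [(2, 1, 7), (4, 3, 12), (1, 5, 11), (3, 8, 9)]
  Group 2 (a > b): []
Optimal job order: [2, 4, 1, 3]
Schedule:
  Job 2: M1 done at 1, M2 done at 8
  Job 4: M1 done at 4, M2 done at 20
  Job 1: M1 done at 9, M2 done at 31
  Job 3: M1 done at 17, M2 done at 40
Makespan = 40

40


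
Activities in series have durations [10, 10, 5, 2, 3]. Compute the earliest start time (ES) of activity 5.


Activity 5 starts after activities 1 through 4 complete.
Predecessor durations: [10, 10, 5, 2]
ES = 10 + 10 + 5 + 2 = 27

27


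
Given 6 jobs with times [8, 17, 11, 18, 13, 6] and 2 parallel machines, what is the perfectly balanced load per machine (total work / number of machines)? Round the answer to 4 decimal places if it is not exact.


Total processing time = 8 + 17 + 11 + 18 + 13 + 6 = 73
Number of machines = 2
Ideal balanced load = 73 / 2 = 36.5

36.5


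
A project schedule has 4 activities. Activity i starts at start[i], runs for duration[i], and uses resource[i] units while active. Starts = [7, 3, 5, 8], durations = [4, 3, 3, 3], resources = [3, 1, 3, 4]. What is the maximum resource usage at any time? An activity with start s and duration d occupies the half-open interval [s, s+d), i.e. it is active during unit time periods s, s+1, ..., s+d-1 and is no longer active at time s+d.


Each activity i is active on [start_i, start_i + duration_i).
Compute total resource usage per time slot:
  t=0: active resources = [], total = 0
  t=1: active resources = [], total = 0
  t=2: active resources = [], total = 0
  t=3: active resources = [1], total = 1
  t=4: active resources = [1], total = 1
  t=5: active resources = [1, 3], total = 4
  t=6: active resources = [3], total = 3
  t=7: active resources = [3, 3], total = 6
  t=8: active resources = [3, 4], total = 7
  t=9: active resources = [3, 4], total = 7
  t=10: active resources = [3, 4], total = 7
Peak resource demand = 7

7


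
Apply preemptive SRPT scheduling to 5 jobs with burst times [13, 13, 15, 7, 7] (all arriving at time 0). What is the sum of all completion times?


Since all jobs arrive at t=0, SRPT equals SPT ordering.
SPT order: [7, 7, 13, 13, 15]
Completion times:
  Job 1: p=7, C=7
  Job 2: p=7, C=14
  Job 3: p=13, C=27
  Job 4: p=13, C=40
  Job 5: p=15, C=55
Total completion time = 7 + 14 + 27 + 40 + 55 = 143

143


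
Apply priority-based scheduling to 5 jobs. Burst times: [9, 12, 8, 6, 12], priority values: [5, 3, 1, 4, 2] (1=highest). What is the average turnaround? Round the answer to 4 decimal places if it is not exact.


Sort by priority (ascending = highest first):
Order: [(1, 8), (2, 12), (3, 12), (4, 6), (5, 9)]
Completion times:
  Priority 1, burst=8, C=8
  Priority 2, burst=12, C=20
  Priority 3, burst=12, C=32
  Priority 4, burst=6, C=38
  Priority 5, burst=9, C=47
Average turnaround = 145/5 = 29.0

29.0


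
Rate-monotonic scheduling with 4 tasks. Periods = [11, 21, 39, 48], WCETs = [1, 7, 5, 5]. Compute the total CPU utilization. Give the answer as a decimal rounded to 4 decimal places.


Compute individual utilizations (exact fractions):
  Task 1: C/T = 1/11 (approx. 0.0909)
  Task 2: C/T = 7/21 = 1/3 (approx. 0.3333)
  Task 3: C/T = 5/39 (approx. 0.1282)
  Task 4: C/T = 5/48 (approx. 0.1042)
Total utilization U = 1/11 + 1/3 + 5/39 + 5/48 = 4507/6864
Rounded to 4 decimal places: U = 0.6566
RM (Liu & Layland) bound for 4 tasks = 0.756828; compare with U = 4507/6864 (approx. 0.656614)
U <= bound, so schedulable by RM sufficient condition.

0.6566


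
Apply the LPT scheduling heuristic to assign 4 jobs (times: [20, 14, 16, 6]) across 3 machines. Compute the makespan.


Sort jobs in decreasing order (LPT): [20, 16, 14, 6]
Assign each job to the least loaded machine:
  Machine 1: jobs [20], load = 20
  Machine 2: jobs [16], load = 16
  Machine 3: jobs [14, 6], load = 20
Makespan = max load = 20

20


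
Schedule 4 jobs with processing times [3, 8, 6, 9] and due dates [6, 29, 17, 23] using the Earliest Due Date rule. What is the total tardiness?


Sort by due date (EDD order): [(3, 6), (6, 17), (9, 23), (8, 29)]
Compute completion times and tardiness:
  Job 1: p=3, d=6, C=3, tardiness=max(0,3-6)=0
  Job 2: p=6, d=17, C=9, tardiness=max(0,9-17)=0
  Job 3: p=9, d=23, C=18, tardiness=max(0,18-23)=0
  Job 4: p=8, d=29, C=26, tardiness=max(0,26-29)=0
Total tardiness = 0

0


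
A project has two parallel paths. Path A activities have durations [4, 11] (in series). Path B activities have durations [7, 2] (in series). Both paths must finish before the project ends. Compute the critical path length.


Path A total = 4 + 11 = 15
Path B total = 7 + 2 = 9
Critical path = longest path = max(15, 9) = 15

15


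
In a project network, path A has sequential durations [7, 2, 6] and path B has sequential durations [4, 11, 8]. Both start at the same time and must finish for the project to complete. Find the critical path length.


Path A total = 7 + 2 + 6 = 15
Path B total = 4 + 11 + 8 = 23
Critical path = longest path = max(15, 23) = 23

23


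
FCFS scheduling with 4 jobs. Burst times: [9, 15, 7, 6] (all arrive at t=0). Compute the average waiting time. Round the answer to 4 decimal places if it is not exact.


FCFS order (as given): [9, 15, 7, 6]
Waiting times:
  Job 1: wait = 0
  Job 2: wait = 9
  Job 3: wait = 24
  Job 4: wait = 31
Sum of waiting times = 64
Average waiting time = 64/4 = 16.0

16.0


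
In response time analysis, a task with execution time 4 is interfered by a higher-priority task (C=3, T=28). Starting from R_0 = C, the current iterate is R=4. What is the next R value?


R_next = C + ceil(R_prev / T_hp) * C_hp
ceil(4 / 28) = ceil(0.1429) = 1
Interference = 1 * 3 = 3
R_next = 4 + 3 = 7

7


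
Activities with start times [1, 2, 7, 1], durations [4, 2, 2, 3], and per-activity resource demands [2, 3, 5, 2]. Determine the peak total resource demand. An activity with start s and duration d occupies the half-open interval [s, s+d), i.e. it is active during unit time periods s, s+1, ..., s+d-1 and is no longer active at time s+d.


Each activity i is active on [start_i, start_i + duration_i).
Compute total resource usage per time slot:
  t=0: active resources = [], total = 0
  t=1: active resources = [2, 2], total = 4
  t=2: active resources = [2, 3, 2], total = 7
  t=3: active resources = [2, 3, 2], total = 7
  t=4: active resources = [2], total = 2
  t=5: active resources = [], total = 0
  t=6: active resources = [], total = 0
  t=7: active resources = [5], total = 5
  t=8: active resources = [5], total = 5
Peak resource demand = 7

7


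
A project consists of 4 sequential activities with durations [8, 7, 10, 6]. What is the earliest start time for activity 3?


Activity 3 starts after activities 1 through 2 complete.
Predecessor durations: [8, 7]
ES = 8 + 7 = 15

15


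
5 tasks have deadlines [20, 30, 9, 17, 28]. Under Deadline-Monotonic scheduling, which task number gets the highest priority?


Sort tasks by relative deadline (ascending):
  Task 3: deadline = 9
  Task 4: deadline = 17
  Task 1: deadline = 20
  Task 5: deadline = 28
  Task 2: deadline = 30
Priority order (highest first): [3, 4, 1, 5, 2]
Highest priority task = 3

3


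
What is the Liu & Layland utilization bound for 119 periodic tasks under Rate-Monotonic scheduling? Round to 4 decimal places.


Compute 2^(1/119) = 1.0058417632
Subtract 1: 1.0058417632 - 1 = 0.0058417632
Multiply by n: 119 * 0.0058417632 = 0.6951698208
Round to 4 dp: 0.6952

0.6952


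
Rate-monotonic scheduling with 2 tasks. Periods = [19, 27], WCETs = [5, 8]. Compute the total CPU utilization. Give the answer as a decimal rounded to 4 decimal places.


Compute individual utilizations (exact fractions):
  Task 1: C/T = 5/19 (approx. 0.2632)
  Task 2: C/T = 8/27 (approx. 0.2963)
Total utilization U = 5/19 + 8/27 = 287/513
Rounded to 4 decimal places: U = 0.5595
RM (Liu & Layland) bound for 2 tasks = 0.828427; compare with U = 287/513 (approx. 0.559454)
U <= bound, so schedulable by RM sufficient condition.

0.5595


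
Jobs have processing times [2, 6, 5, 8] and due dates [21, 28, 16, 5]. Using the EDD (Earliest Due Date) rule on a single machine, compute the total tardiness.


Sort by due date (EDD order): [(8, 5), (5, 16), (2, 21), (6, 28)]
Compute completion times and tardiness:
  Job 1: p=8, d=5, C=8, tardiness=max(0,8-5)=3
  Job 2: p=5, d=16, C=13, tardiness=max(0,13-16)=0
  Job 3: p=2, d=21, C=15, tardiness=max(0,15-21)=0
  Job 4: p=6, d=28, C=21, tardiness=max(0,21-28)=0
Total tardiness = 3

3


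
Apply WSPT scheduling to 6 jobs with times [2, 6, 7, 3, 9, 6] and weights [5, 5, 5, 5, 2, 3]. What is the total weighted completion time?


Compute p/w ratios and sort ascending (WSPT): [(2, 5), (3, 5), (6, 5), (7, 5), (6, 3), (9, 2)]
Compute weighted completion times:
  Job (p=2,w=5): C=2, w*C=5*2=10
  Job (p=3,w=5): C=5, w*C=5*5=25
  Job (p=6,w=5): C=11, w*C=5*11=55
  Job (p=7,w=5): C=18, w*C=5*18=90
  Job (p=6,w=3): C=24, w*C=3*24=72
  Job (p=9,w=2): C=33, w*C=2*33=66
Total weighted completion time = 318

318


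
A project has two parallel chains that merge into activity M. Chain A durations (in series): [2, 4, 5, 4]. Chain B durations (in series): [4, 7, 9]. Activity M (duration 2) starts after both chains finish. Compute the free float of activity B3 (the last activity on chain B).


ES(B3) = sum of predecessors on chain B = 11
EF(B3) = ES + duration = 11 + 9 = 20
Successor of B3 is M. ES(M) = max(sum(A), sum(B)) = max(15, 20) = 20
Free float = ES(successor) - EF(current) = 20 - 20 = 0

0


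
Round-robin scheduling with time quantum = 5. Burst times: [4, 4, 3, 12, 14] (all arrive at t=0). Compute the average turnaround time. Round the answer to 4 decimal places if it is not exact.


Time quantum = 5
Execution trace:
  J1 runs 4 units, time = 4
  J2 runs 4 units, time = 8
  J3 runs 3 units, time = 11
  J4 runs 5 units, time = 16
  J5 runs 5 units, time = 21
  J4 runs 5 units, time = 26
  J5 runs 5 units, time = 31
  J4 runs 2 units, time = 33
  J5 runs 4 units, time = 37
Finish times: [4, 8, 11, 33, 37]
Average turnaround = 93/5 = 18.6

18.6


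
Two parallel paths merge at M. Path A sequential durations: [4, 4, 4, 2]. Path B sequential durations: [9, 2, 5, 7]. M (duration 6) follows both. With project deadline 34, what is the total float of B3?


Forward pass: ES(B3) = sum of predecessors on chain B = 11
EF = ES + duration = 11 + 5 = 16
Backward pass: LF(M) = deadline = 34; LS(M) = 34 - 6 = 28
LF(B3) = LS(M) - sum(successors on chain B) = 28 - 7 = 21
LS = LF - duration = 21 - 5 = 16
Total float = LS - ES = 16 - 11 = 5

5


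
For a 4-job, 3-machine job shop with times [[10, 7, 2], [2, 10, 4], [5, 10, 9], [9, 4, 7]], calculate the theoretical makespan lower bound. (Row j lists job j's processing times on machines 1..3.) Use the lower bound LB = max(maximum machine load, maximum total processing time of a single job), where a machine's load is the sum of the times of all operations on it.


Machine loads:
  Machine 1: 10 + 2 + 5 + 9 = 26
  Machine 2: 7 + 10 + 10 + 4 = 31
  Machine 3: 2 + 4 + 9 + 7 = 22
Max machine load = 31
Job totals:
  Job 1: 19
  Job 2: 16
  Job 3: 24
  Job 4: 20
Max job total = 24
Lower bound = max(31, 24) = 31

31


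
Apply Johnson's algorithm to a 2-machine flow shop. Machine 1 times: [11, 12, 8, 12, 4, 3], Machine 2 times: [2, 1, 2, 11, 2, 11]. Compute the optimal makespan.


Apply Johnson's rule:
  Group 1 (a <= b): [(6, 3, 11)]
  Group 2 (a > b): [(4, 12, 11), (1, 11, 2), (3, 8, 2), (5, 4, 2), (2, 12, 1)]
Optimal job order: [6, 4, 1, 3, 5, 2]
Schedule:
  Job 6: M1 done at 3, M2 done at 14
  Job 4: M1 done at 15, M2 done at 26
  Job 1: M1 done at 26, M2 done at 28
  Job 3: M1 done at 34, M2 done at 36
  Job 5: M1 done at 38, M2 done at 40
  Job 2: M1 done at 50, M2 done at 51
Makespan = 51

51


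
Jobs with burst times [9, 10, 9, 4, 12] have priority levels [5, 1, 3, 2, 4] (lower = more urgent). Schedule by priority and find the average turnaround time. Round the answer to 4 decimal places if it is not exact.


Sort by priority (ascending = highest first):
Order: [(1, 10), (2, 4), (3, 9), (4, 12), (5, 9)]
Completion times:
  Priority 1, burst=10, C=10
  Priority 2, burst=4, C=14
  Priority 3, burst=9, C=23
  Priority 4, burst=12, C=35
  Priority 5, burst=9, C=44
Average turnaround = 126/5 = 25.2

25.2


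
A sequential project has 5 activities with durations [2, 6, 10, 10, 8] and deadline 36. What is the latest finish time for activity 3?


LF(activity 3) = deadline - sum of successor durations
Successors: activities 4 through 5 with durations [10, 8]
Sum of successor durations = 18
LF = 36 - 18 = 18

18


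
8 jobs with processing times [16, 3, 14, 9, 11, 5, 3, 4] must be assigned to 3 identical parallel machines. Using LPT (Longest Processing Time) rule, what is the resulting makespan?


Sort jobs in decreasing order (LPT): [16, 14, 11, 9, 5, 4, 3, 3]
Assign each job to the least loaded machine:
  Machine 1: jobs [16, 4, 3], load = 23
  Machine 2: jobs [14, 5, 3], load = 22
  Machine 3: jobs [11, 9], load = 20
Makespan = max load = 23

23


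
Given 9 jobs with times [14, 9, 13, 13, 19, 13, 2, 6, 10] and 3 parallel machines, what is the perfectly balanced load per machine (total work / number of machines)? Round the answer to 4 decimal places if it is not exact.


Total processing time = 14 + 9 + 13 + 13 + 19 + 13 + 2 + 6 + 10 = 99
Number of machines = 3
Ideal balanced load = 99 / 3 = 33.0

33.0


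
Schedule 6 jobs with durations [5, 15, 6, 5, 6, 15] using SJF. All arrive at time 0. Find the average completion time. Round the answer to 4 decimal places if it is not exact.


SJF order (ascending): [5, 5, 6, 6, 15, 15]
Completion times:
  Job 1: burst=5, C=5
  Job 2: burst=5, C=10
  Job 3: burst=6, C=16
  Job 4: burst=6, C=22
  Job 5: burst=15, C=37
  Job 6: burst=15, C=52
Average completion = 142/6 = 23.6667

23.6667


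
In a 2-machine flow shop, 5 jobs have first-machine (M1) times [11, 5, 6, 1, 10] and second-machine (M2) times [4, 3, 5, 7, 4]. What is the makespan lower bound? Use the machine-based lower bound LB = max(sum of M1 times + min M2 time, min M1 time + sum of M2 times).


LB1 = sum(M1 times) + min(M2 times) = 33 + 3 = 36
LB2 = min(M1 times) + sum(M2 times) = 1 + 23 = 24
Lower bound = max(LB1, LB2) = max(36, 24) = 36

36


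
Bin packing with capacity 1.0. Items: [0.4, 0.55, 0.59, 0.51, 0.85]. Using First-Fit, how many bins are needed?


Place items sequentially using First-Fit:
  Item 0.4 -> new Bin 1
  Item 0.55 -> Bin 1 (now 0.95)
  Item 0.59 -> new Bin 2
  Item 0.51 -> new Bin 3
  Item 0.85 -> new Bin 4
Total bins used = 4

4


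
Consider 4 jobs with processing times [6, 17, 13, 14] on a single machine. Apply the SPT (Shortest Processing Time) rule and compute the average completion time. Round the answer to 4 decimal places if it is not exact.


Sort jobs by processing time (SPT order): [6, 13, 14, 17]
Compute completion times sequentially:
  Job 1: processing = 6, completes at 6
  Job 2: processing = 13, completes at 19
  Job 3: processing = 14, completes at 33
  Job 4: processing = 17, completes at 50
Sum of completion times = 108
Average completion time = 108/4 = 27.0

27.0


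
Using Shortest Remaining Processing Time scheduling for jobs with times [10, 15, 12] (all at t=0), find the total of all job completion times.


Since all jobs arrive at t=0, SRPT equals SPT ordering.
SPT order: [10, 12, 15]
Completion times:
  Job 1: p=10, C=10
  Job 2: p=12, C=22
  Job 3: p=15, C=37
Total completion time = 10 + 22 + 37 = 69

69


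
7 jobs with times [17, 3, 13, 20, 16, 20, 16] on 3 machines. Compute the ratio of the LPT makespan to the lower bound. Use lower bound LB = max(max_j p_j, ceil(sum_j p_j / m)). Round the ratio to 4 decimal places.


LPT order: [20, 20, 17, 16, 16, 13, 3]
Machine loads after assignment: [36, 36, 33]
LPT makespan = 36
Lower bound = max(max_job, ceil(total/3)) = max(20, 35) = 35
Ratio = 36 / 35 = 1.0286

1.0286


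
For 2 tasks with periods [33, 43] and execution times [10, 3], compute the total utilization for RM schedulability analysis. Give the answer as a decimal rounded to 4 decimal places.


Compute individual utilizations (exact fractions):
  Task 1: C/T = 10/33 (approx. 0.303)
  Task 2: C/T = 3/43 (approx. 0.0698)
Total utilization U = 10/33 + 3/43 = 529/1419
Rounded to 4 decimal places: U = 0.3728
RM (Liu & Layland) bound for 2 tasks = 0.828427; compare with U = 529/1419 (approx. 0.372798)
U <= bound, so schedulable by RM sufficient condition.

0.3728


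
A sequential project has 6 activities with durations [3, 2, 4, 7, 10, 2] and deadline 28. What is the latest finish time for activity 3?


LF(activity 3) = deadline - sum of successor durations
Successors: activities 4 through 6 with durations [7, 10, 2]
Sum of successor durations = 19
LF = 28 - 19 = 9

9


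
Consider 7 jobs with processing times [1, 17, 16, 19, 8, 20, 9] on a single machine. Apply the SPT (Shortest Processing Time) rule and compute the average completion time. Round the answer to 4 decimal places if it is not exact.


Sort jobs by processing time (SPT order): [1, 8, 9, 16, 17, 19, 20]
Compute completion times sequentially:
  Job 1: processing = 1, completes at 1
  Job 2: processing = 8, completes at 9
  Job 3: processing = 9, completes at 18
  Job 4: processing = 16, completes at 34
  Job 5: processing = 17, completes at 51
  Job 6: processing = 19, completes at 70
  Job 7: processing = 20, completes at 90
Sum of completion times = 273
Average completion time = 273/7 = 39.0

39.0


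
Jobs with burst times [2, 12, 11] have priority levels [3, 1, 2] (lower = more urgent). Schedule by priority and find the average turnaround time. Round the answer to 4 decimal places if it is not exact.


Sort by priority (ascending = highest first):
Order: [(1, 12), (2, 11), (3, 2)]
Completion times:
  Priority 1, burst=12, C=12
  Priority 2, burst=11, C=23
  Priority 3, burst=2, C=25
Average turnaround = 60/3 = 20.0

20.0


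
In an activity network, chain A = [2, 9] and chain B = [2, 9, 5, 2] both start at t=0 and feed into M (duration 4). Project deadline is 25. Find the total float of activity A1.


Forward pass: ES(A1) = sum of predecessors on chain A = 0
EF = ES + duration = 0 + 2 = 2
Backward pass: LF(M) = deadline = 25; LS(M) = 25 - 4 = 21
LF(A1) = LS(M) - sum(successors on chain A) = 21 - 9 = 12
LS = LF - duration = 12 - 2 = 10
Total float = LS - ES = 10 - 0 = 10

10


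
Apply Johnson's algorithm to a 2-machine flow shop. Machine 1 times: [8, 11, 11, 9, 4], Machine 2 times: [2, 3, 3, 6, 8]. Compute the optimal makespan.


Apply Johnson's rule:
  Group 1 (a <= b): [(5, 4, 8)]
  Group 2 (a > b): [(4, 9, 6), (2, 11, 3), (3, 11, 3), (1, 8, 2)]
Optimal job order: [5, 4, 2, 3, 1]
Schedule:
  Job 5: M1 done at 4, M2 done at 12
  Job 4: M1 done at 13, M2 done at 19
  Job 2: M1 done at 24, M2 done at 27
  Job 3: M1 done at 35, M2 done at 38
  Job 1: M1 done at 43, M2 done at 45
Makespan = 45

45


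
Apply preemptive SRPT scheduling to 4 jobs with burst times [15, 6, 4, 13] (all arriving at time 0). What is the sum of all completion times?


Since all jobs arrive at t=0, SRPT equals SPT ordering.
SPT order: [4, 6, 13, 15]
Completion times:
  Job 1: p=4, C=4
  Job 2: p=6, C=10
  Job 3: p=13, C=23
  Job 4: p=15, C=38
Total completion time = 4 + 10 + 23 + 38 = 75

75


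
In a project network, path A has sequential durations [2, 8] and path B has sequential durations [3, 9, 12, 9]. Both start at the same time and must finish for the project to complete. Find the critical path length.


Path A total = 2 + 8 = 10
Path B total = 3 + 9 + 12 + 9 = 33
Critical path = longest path = max(10, 33) = 33

33


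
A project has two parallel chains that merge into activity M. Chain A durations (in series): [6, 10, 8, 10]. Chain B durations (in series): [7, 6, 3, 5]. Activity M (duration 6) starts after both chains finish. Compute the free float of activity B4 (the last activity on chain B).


ES(B4) = sum of predecessors on chain B = 16
EF(B4) = ES + duration = 16 + 5 = 21
Successor of B4 is M. ES(M) = max(sum(A), sum(B)) = max(34, 21) = 34
Free float = ES(successor) - EF(current) = 34 - 21 = 13

13


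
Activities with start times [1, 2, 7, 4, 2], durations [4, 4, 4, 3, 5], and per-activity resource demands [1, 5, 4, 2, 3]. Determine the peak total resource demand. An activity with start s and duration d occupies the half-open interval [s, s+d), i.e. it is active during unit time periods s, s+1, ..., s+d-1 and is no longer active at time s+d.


Each activity i is active on [start_i, start_i + duration_i).
Compute total resource usage per time slot:
  t=0: active resources = [], total = 0
  t=1: active resources = [1], total = 1
  t=2: active resources = [1, 5, 3], total = 9
  t=3: active resources = [1, 5, 3], total = 9
  t=4: active resources = [1, 5, 2, 3], total = 11
  t=5: active resources = [5, 2, 3], total = 10
  t=6: active resources = [2, 3], total = 5
  t=7: active resources = [4], total = 4
  t=8: active resources = [4], total = 4
  t=9: active resources = [4], total = 4
  t=10: active resources = [4], total = 4
Peak resource demand = 11

11


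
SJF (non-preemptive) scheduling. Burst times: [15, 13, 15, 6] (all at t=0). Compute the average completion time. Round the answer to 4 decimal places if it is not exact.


SJF order (ascending): [6, 13, 15, 15]
Completion times:
  Job 1: burst=6, C=6
  Job 2: burst=13, C=19
  Job 3: burst=15, C=34
  Job 4: burst=15, C=49
Average completion = 108/4 = 27.0

27.0


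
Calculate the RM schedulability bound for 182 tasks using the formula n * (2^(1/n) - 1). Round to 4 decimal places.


Compute 2^(1/182) = 1.0038157625
Subtract 1: 1.0038157625 - 1 = 0.0038157625
Multiply by n: 182 * 0.0038157625 = 0.6944687750
Round to 4 dp: 0.6945

0.6945


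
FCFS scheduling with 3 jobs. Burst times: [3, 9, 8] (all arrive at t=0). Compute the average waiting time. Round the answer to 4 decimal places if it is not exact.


FCFS order (as given): [3, 9, 8]
Waiting times:
  Job 1: wait = 0
  Job 2: wait = 3
  Job 3: wait = 12
Sum of waiting times = 15
Average waiting time = 15/3 = 5.0

5.0


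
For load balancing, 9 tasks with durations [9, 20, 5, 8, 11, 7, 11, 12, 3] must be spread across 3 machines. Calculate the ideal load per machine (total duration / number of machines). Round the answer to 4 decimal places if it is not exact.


Total processing time = 9 + 20 + 5 + 8 + 11 + 7 + 11 + 12 + 3 = 86
Number of machines = 3
Ideal balanced load = 86 / 3 = 28.6667

28.6667


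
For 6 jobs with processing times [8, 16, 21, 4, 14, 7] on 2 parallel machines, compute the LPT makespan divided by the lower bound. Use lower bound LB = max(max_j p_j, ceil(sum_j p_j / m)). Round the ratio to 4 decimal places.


LPT order: [21, 16, 14, 8, 7, 4]
Machine loads after assignment: [36, 34]
LPT makespan = 36
Lower bound = max(max_job, ceil(total/2)) = max(21, 35) = 35
Ratio = 36 / 35 = 1.0286

1.0286


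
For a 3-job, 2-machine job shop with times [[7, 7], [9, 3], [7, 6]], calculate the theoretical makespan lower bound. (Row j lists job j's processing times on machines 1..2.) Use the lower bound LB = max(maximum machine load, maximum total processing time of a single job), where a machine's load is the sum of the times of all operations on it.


Machine loads:
  Machine 1: 7 + 9 + 7 = 23
  Machine 2: 7 + 3 + 6 = 16
Max machine load = 23
Job totals:
  Job 1: 14
  Job 2: 12
  Job 3: 13
Max job total = 14
Lower bound = max(23, 14) = 23

23


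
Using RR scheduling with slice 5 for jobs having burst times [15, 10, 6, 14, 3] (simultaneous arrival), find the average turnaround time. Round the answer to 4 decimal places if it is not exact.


Time quantum = 5
Execution trace:
  J1 runs 5 units, time = 5
  J2 runs 5 units, time = 10
  J3 runs 5 units, time = 15
  J4 runs 5 units, time = 20
  J5 runs 3 units, time = 23
  J1 runs 5 units, time = 28
  J2 runs 5 units, time = 33
  J3 runs 1 units, time = 34
  J4 runs 5 units, time = 39
  J1 runs 5 units, time = 44
  J4 runs 4 units, time = 48
Finish times: [44, 33, 34, 48, 23]
Average turnaround = 182/5 = 36.4

36.4


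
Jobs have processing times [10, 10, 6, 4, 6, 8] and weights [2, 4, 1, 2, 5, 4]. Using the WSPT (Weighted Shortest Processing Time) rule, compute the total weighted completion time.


Compute p/w ratios and sort ascending (WSPT): [(6, 5), (4, 2), (8, 4), (10, 4), (10, 2), (6, 1)]
Compute weighted completion times:
  Job (p=6,w=5): C=6, w*C=5*6=30
  Job (p=4,w=2): C=10, w*C=2*10=20
  Job (p=8,w=4): C=18, w*C=4*18=72
  Job (p=10,w=4): C=28, w*C=4*28=112
  Job (p=10,w=2): C=38, w*C=2*38=76
  Job (p=6,w=1): C=44, w*C=1*44=44
Total weighted completion time = 354

354


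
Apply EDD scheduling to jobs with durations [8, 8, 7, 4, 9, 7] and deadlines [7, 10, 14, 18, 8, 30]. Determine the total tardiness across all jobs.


Sort by due date (EDD order): [(8, 7), (9, 8), (8, 10), (7, 14), (4, 18), (7, 30)]
Compute completion times and tardiness:
  Job 1: p=8, d=7, C=8, tardiness=max(0,8-7)=1
  Job 2: p=9, d=8, C=17, tardiness=max(0,17-8)=9
  Job 3: p=8, d=10, C=25, tardiness=max(0,25-10)=15
  Job 4: p=7, d=14, C=32, tardiness=max(0,32-14)=18
  Job 5: p=4, d=18, C=36, tardiness=max(0,36-18)=18
  Job 6: p=7, d=30, C=43, tardiness=max(0,43-30)=13
Total tardiness = 74

74


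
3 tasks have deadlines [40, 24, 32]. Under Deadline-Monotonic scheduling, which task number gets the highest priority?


Sort tasks by relative deadline (ascending):
  Task 2: deadline = 24
  Task 3: deadline = 32
  Task 1: deadline = 40
Priority order (highest first): [2, 3, 1]
Highest priority task = 2

2


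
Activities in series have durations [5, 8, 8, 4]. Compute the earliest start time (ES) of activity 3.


Activity 3 starts after activities 1 through 2 complete.
Predecessor durations: [5, 8]
ES = 5 + 8 = 13

13


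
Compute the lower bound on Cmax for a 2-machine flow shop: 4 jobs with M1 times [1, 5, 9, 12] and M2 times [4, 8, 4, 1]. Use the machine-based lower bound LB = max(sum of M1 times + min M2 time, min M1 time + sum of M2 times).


LB1 = sum(M1 times) + min(M2 times) = 27 + 1 = 28
LB2 = min(M1 times) + sum(M2 times) = 1 + 17 = 18
Lower bound = max(LB1, LB2) = max(28, 18) = 28

28


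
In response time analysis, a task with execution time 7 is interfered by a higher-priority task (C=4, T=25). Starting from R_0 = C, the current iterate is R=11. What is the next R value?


R_next = C + ceil(R_prev / T_hp) * C_hp
ceil(11 / 25) = ceil(0.44) = 1
Interference = 1 * 4 = 4
R_next = 7 + 4 = 11
R_next = R_prev, so the iteration has converged (response time = 11).

11


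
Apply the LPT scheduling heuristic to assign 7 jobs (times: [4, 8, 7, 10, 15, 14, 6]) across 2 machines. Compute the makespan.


Sort jobs in decreasing order (LPT): [15, 14, 10, 8, 7, 6, 4]
Assign each job to the least loaded machine:
  Machine 1: jobs [15, 8, 7, 4], load = 34
  Machine 2: jobs [14, 10, 6], load = 30
Makespan = max load = 34

34


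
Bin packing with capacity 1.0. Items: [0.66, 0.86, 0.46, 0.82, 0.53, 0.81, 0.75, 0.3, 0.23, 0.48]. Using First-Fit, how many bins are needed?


Place items sequentially using First-Fit:
  Item 0.66 -> new Bin 1
  Item 0.86 -> new Bin 2
  Item 0.46 -> new Bin 3
  Item 0.82 -> new Bin 4
  Item 0.53 -> Bin 3 (now 0.99)
  Item 0.81 -> new Bin 5
  Item 0.75 -> new Bin 6
  Item 0.3 -> Bin 1 (now 0.96)
  Item 0.23 -> Bin 6 (now 0.98)
  Item 0.48 -> new Bin 7
Total bins used = 7

7


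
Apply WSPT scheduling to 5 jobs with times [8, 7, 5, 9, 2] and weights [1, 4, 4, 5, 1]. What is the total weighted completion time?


Compute p/w ratios and sort ascending (WSPT): [(5, 4), (7, 4), (9, 5), (2, 1), (8, 1)]
Compute weighted completion times:
  Job (p=5,w=4): C=5, w*C=4*5=20
  Job (p=7,w=4): C=12, w*C=4*12=48
  Job (p=9,w=5): C=21, w*C=5*21=105
  Job (p=2,w=1): C=23, w*C=1*23=23
  Job (p=8,w=1): C=31, w*C=1*31=31
Total weighted completion time = 227

227


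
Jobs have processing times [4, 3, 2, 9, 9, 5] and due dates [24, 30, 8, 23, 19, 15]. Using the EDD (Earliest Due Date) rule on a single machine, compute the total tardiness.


Sort by due date (EDD order): [(2, 8), (5, 15), (9, 19), (9, 23), (4, 24), (3, 30)]
Compute completion times and tardiness:
  Job 1: p=2, d=8, C=2, tardiness=max(0,2-8)=0
  Job 2: p=5, d=15, C=7, tardiness=max(0,7-15)=0
  Job 3: p=9, d=19, C=16, tardiness=max(0,16-19)=0
  Job 4: p=9, d=23, C=25, tardiness=max(0,25-23)=2
  Job 5: p=4, d=24, C=29, tardiness=max(0,29-24)=5
  Job 6: p=3, d=30, C=32, tardiness=max(0,32-30)=2
Total tardiness = 9

9


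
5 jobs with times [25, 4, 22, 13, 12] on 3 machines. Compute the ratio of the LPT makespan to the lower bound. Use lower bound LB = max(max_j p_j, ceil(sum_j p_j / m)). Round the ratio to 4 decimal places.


LPT order: [25, 22, 13, 12, 4]
Machine loads after assignment: [25, 26, 25]
LPT makespan = 26
Lower bound = max(max_job, ceil(total/3)) = max(25, 26) = 26
Ratio = 26 / 26 = 1.0

1.0


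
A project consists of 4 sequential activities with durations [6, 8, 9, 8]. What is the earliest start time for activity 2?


Activity 2 starts after activities 1 through 1 complete.
Predecessor durations: [6]
ES = 6 = 6

6


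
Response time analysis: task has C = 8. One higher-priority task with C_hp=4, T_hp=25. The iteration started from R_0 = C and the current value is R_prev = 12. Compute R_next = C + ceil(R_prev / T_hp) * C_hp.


R_next = C + ceil(R_prev / T_hp) * C_hp
ceil(12 / 25) = ceil(0.48) = 1
Interference = 1 * 4 = 4
R_next = 8 + 4 = 12
R_next = R_prev, so the iteration has converged (response time = 12).

12


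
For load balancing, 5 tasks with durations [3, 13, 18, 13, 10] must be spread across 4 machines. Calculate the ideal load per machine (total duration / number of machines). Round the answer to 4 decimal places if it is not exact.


Total processing time = 3 + 13 + 18 + 13 + 10 = 57
Number of machines = 4
Ideal balanced load = 57 / 4 = 14.25

14.25


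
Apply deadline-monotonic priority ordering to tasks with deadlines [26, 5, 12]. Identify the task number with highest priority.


Sort tasks by relative deadline (ascending):
  Task 2: deadline = 5
  Task 3: deadline = 12
  Task 1: deadline = 26
Priority order (highest first): [2, 3, 1]
Highest priority task = 2

2


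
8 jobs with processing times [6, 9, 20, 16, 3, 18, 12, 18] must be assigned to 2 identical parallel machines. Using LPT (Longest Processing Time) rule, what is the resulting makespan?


Sort jobs in decreasing order (LPT): [20, 18, 18, 16, 12, 9, 6, 3]
Assign each job to the least loaded machine:
  Machine 1: jobs [20, 16, 12, 3], load = 51
  Machine 2: jobs [18, 18, 9, 6], load = 51
Makespan = max load = 51

51


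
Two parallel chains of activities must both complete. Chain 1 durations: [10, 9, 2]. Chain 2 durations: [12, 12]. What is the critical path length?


Path A total = 10 + 9 + 2 = 21
Path B total = 12 + 12 = 24
Critical path = longest path = max(21, 24) = 24

24


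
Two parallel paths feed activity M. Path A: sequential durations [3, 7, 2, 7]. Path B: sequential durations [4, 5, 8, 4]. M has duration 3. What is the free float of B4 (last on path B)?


ES(B4) = sum of predecessors on chain B = 17
EF(B4) = ES + duration = 17 + 4 = 21
Successor of B4 is M. ES(M) = max(sum(A), sum(B)) = max(19, 21) = 21
Free float = ES(successor) - EF(current) = 21 - 21 = 0

0


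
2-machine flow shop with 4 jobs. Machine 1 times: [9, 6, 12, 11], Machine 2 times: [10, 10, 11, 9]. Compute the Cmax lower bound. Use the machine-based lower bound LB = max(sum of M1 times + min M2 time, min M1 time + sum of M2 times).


LB1 = sum(M1 times) + min(M2 times) = 38 + 9 = 47
LB2 = min(M1 times) + sum(M2 times) = 6 + 40 = 46
Lower bound = max(LB1, LB2) = max(47, 46) = 47

47


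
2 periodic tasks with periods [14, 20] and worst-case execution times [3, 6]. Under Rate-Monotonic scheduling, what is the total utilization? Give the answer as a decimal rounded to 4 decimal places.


Compute individual utilizations (exact fractions):
  Task 1: C/T = 3/14 (approx. 0.2143)
  Task 2: C/T = 6/20 = 3/10 (approx. 0.3)
Total utilization U = 3/14 + 3/10 = 18/35
Rounded to 4 decimal places: U = 0.5143
RM (Liu & Layland) bound for 2 tasks = 0.828427; compare with U = 18/35 (approx. 0.514286)
U <= bound, so schedulable by RM sufficient condition.

0.5143


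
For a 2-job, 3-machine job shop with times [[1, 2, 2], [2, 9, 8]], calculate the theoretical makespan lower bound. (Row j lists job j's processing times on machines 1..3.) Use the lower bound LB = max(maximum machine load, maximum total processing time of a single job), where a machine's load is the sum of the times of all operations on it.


Machine loads:
  Machine 1: 1 + 2 = 3
  Machine 2: 2 + 9 = 11
  Machine 3: 2 + 8 = 10
Max machine load = 11
Job totals:
  Job 1: 5
  Job 2: 19
Max job total = 19
Lower bound = max(11, 19) = 19

19


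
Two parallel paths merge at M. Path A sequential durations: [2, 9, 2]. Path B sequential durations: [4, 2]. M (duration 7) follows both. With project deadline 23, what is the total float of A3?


Forward pass: ES(A3) = sum of predecessors on chain A = 11
EF = ES + duration = 11 + 2 = 13
Backward pass: LF(M) = deadline = 23; LS(M) = 23 - 7 = 16
LF(A3) = LS(M) - sum(successors on chain A) = 16 - 0 = 16
LS = LF - duration = 16 - 2 = 14
Total float = LS - ES = 14 - 11 = 3

3


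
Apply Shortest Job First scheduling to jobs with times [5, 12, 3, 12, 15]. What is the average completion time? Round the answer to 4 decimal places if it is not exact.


SJF order (ascending): [3, 5, 12, 12, 15]
Completion times:
  Job 1: burst=3, C=3
  Job 2: burst=5, C=8
  Job 3: burst=12, C=20
  Job 4: burst=12, C=32
  Job 5: burst=15, C=47
Average completion = 110/5 = 22.0

22.0


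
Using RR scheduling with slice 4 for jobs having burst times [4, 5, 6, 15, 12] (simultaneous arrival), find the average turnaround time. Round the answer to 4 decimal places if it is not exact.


Time quantum = 4
Execution trace:
  J1 runs 4 units, time = 4
  J2 runs 4 units, time = 8
  J3 runs 4 units, time = 12
  J4 runs 4 units, time = 16
  J5 runs 4 units, time = 20
  J2 runs 1 units, time = 21
  J3 runs 2 units, time = 23
  J4 runs 4 units, time = 27
  J5 runs 4 units, time = 31
  J4 runs 4 units, time = 35
  J5 runs 4 units, time = 39
  J4 runs 3 units, time = 42
Finish times: [4, 21, 23, 42, 39]
Average turnaround = 129/5 = 25.8

25.8
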